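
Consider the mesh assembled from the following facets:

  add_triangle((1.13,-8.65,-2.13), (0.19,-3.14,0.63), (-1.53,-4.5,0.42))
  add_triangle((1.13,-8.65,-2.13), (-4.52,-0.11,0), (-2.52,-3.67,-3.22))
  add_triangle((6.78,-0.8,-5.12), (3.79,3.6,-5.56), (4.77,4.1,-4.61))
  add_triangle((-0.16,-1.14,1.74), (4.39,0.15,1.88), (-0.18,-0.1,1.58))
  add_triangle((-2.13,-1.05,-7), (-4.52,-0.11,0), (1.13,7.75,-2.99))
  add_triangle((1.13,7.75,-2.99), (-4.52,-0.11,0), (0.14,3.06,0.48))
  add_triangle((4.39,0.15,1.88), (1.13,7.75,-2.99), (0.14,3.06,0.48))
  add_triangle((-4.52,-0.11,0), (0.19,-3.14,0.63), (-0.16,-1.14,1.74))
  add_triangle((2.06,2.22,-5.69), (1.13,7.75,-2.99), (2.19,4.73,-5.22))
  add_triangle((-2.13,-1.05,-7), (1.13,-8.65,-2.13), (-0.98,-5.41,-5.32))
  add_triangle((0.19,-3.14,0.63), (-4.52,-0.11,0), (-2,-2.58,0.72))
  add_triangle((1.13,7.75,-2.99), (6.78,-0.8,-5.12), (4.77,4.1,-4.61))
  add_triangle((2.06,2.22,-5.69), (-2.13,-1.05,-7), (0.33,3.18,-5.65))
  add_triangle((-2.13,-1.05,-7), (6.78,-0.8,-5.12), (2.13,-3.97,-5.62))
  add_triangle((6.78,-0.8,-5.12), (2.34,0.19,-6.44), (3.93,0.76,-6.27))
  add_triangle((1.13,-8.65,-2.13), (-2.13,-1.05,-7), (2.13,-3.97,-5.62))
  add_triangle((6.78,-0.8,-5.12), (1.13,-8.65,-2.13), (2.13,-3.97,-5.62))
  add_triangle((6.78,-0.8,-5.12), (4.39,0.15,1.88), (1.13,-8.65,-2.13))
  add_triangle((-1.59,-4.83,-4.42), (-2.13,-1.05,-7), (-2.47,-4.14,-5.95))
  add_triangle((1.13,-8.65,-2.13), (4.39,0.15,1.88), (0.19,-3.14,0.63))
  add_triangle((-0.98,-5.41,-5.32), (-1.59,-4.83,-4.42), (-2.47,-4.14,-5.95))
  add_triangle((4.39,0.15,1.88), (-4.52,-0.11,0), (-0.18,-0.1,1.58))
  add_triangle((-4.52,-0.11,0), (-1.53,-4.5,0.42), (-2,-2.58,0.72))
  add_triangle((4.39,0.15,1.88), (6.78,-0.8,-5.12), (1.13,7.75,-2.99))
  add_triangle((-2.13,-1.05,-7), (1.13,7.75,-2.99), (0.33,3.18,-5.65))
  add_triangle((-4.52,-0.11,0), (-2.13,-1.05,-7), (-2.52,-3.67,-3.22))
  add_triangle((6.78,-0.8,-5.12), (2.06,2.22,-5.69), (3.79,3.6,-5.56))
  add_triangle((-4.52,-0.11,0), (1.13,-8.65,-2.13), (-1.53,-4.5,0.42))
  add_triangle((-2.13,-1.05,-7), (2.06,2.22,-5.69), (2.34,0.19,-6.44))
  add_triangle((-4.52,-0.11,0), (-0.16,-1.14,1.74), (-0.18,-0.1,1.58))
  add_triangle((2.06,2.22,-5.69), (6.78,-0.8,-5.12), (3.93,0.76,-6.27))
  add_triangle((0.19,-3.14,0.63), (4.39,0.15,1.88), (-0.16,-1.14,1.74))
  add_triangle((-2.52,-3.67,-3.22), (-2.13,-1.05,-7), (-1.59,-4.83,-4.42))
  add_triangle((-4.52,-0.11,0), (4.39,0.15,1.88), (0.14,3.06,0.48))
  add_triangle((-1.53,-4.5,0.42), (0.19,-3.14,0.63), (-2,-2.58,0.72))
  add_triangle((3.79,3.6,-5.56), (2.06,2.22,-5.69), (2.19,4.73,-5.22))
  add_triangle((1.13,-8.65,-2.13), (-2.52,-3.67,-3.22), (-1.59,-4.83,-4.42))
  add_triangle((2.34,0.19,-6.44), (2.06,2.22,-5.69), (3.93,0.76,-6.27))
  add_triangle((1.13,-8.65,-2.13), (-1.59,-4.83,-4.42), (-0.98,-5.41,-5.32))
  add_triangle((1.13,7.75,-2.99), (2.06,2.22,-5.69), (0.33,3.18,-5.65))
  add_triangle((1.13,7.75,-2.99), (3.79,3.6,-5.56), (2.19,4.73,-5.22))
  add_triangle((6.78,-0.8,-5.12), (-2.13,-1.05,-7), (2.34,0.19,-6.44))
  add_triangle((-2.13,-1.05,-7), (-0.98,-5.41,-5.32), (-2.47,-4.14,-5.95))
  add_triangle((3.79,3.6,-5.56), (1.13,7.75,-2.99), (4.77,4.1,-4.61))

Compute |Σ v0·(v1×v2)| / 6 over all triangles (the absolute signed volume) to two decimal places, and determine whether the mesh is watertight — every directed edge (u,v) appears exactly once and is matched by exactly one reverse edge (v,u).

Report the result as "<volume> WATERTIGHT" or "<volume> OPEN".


457.41 WATERTIGHT

Per-triangle v0·(v1×v2)/6:
  t1: +3.7992
  t2: +15.2588
  t3: +9.6061
  t4: +1.2514
  t5: +42.9716
  t6: +9.6773
  t7: +10.1356
  t8: +3.5828
  t9: +1.7526
  t10: +3.3591
  t11: -0.5043
  t12: -2.2798
  t13: +10.4668
  t14: +30.2748
  t15: +4.7224
  t16: +30.8346
  t17: +33.2414
  t18: +49.0337
  t19: -2.2777
  t20: +9.5055
  t21: +1.7227
  t22: +0.1868
  t23: +1.6197
  t24: +47.8922
  t25: +10.0160
  t26: +16.6085
  t27: +11.3988
  t28: +9.9065
  t29: +10.3040
  t30: +1.2269
  t31: +3.4739
  t32: +3.7081
  t33: +6.5765
  t34: +4.3133
  t35: +0.7357
  t36: +4.1318
  t37: +6.5534
  t38: +3.6428
  t39: +4.9126
  t40: +10.7544
  t41: +6.2354
  t42: +11.4056
  t43: +5.9688
  t44: +9.7072
Σ = +457.4136 → |volume| = 457.41

Directed edges: 132 total, each appears once with its reverse present → watertight.


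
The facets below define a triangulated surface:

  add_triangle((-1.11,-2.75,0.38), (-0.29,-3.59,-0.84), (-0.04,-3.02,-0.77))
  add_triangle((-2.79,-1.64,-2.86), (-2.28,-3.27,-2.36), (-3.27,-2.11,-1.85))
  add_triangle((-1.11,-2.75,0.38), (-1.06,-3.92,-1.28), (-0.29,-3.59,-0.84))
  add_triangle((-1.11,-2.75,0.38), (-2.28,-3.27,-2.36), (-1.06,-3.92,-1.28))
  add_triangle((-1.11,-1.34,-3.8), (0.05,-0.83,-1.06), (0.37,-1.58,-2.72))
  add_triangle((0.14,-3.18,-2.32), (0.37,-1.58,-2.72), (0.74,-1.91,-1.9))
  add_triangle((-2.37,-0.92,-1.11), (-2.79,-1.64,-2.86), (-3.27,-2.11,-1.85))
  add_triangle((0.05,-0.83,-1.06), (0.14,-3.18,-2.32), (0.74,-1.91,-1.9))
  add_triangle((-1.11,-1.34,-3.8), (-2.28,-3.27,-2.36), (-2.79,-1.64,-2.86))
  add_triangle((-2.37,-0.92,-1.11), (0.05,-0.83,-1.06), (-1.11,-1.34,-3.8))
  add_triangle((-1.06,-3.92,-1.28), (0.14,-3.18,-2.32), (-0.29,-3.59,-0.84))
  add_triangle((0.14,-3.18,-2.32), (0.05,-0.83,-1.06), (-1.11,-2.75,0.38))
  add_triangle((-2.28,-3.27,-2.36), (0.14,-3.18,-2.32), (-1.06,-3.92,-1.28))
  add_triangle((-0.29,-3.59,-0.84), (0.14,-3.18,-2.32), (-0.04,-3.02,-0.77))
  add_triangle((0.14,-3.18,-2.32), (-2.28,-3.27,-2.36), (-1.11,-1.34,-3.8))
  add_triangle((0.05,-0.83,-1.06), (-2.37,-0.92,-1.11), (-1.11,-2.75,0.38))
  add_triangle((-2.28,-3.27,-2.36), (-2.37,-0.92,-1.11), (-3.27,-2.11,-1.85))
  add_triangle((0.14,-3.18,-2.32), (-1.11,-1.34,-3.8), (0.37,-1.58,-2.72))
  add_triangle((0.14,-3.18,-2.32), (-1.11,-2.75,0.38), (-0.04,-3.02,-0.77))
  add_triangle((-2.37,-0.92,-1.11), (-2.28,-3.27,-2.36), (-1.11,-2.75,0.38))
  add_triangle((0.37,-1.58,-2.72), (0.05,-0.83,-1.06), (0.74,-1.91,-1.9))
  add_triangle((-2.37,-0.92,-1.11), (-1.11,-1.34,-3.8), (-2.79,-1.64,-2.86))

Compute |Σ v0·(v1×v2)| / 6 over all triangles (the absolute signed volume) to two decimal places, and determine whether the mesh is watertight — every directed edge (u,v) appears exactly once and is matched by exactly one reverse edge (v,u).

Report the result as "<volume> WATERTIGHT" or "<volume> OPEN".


Per-triangle v0·(v1×v2)/6:
  t1: +0.0912
  t2: +1.3498
  t3: +0.6479
  t4: +1.4747
  t5: -0.1951
  t6: +0.4642
  t7: +0.4457
  t8: -0.1544
  t9: +2.3816
  t10: -0.7115
  t11: +0.7871
  t12: -0.2795
  t13: +2.0129
  t14: +0.1773
  t15: +3.6418
  t16: -1.2944
  t17: -0.1290
  t18: +1.4205
  t19: -0.7164
  t20: +2.0314
  t21: -0.0812
  t22: +0.1638
Σ = +13.5285 → |volume| = 13.53

Directed edges: 66 total, each appears once with its reverse present → watertight.

13.53 WATERTIGHT


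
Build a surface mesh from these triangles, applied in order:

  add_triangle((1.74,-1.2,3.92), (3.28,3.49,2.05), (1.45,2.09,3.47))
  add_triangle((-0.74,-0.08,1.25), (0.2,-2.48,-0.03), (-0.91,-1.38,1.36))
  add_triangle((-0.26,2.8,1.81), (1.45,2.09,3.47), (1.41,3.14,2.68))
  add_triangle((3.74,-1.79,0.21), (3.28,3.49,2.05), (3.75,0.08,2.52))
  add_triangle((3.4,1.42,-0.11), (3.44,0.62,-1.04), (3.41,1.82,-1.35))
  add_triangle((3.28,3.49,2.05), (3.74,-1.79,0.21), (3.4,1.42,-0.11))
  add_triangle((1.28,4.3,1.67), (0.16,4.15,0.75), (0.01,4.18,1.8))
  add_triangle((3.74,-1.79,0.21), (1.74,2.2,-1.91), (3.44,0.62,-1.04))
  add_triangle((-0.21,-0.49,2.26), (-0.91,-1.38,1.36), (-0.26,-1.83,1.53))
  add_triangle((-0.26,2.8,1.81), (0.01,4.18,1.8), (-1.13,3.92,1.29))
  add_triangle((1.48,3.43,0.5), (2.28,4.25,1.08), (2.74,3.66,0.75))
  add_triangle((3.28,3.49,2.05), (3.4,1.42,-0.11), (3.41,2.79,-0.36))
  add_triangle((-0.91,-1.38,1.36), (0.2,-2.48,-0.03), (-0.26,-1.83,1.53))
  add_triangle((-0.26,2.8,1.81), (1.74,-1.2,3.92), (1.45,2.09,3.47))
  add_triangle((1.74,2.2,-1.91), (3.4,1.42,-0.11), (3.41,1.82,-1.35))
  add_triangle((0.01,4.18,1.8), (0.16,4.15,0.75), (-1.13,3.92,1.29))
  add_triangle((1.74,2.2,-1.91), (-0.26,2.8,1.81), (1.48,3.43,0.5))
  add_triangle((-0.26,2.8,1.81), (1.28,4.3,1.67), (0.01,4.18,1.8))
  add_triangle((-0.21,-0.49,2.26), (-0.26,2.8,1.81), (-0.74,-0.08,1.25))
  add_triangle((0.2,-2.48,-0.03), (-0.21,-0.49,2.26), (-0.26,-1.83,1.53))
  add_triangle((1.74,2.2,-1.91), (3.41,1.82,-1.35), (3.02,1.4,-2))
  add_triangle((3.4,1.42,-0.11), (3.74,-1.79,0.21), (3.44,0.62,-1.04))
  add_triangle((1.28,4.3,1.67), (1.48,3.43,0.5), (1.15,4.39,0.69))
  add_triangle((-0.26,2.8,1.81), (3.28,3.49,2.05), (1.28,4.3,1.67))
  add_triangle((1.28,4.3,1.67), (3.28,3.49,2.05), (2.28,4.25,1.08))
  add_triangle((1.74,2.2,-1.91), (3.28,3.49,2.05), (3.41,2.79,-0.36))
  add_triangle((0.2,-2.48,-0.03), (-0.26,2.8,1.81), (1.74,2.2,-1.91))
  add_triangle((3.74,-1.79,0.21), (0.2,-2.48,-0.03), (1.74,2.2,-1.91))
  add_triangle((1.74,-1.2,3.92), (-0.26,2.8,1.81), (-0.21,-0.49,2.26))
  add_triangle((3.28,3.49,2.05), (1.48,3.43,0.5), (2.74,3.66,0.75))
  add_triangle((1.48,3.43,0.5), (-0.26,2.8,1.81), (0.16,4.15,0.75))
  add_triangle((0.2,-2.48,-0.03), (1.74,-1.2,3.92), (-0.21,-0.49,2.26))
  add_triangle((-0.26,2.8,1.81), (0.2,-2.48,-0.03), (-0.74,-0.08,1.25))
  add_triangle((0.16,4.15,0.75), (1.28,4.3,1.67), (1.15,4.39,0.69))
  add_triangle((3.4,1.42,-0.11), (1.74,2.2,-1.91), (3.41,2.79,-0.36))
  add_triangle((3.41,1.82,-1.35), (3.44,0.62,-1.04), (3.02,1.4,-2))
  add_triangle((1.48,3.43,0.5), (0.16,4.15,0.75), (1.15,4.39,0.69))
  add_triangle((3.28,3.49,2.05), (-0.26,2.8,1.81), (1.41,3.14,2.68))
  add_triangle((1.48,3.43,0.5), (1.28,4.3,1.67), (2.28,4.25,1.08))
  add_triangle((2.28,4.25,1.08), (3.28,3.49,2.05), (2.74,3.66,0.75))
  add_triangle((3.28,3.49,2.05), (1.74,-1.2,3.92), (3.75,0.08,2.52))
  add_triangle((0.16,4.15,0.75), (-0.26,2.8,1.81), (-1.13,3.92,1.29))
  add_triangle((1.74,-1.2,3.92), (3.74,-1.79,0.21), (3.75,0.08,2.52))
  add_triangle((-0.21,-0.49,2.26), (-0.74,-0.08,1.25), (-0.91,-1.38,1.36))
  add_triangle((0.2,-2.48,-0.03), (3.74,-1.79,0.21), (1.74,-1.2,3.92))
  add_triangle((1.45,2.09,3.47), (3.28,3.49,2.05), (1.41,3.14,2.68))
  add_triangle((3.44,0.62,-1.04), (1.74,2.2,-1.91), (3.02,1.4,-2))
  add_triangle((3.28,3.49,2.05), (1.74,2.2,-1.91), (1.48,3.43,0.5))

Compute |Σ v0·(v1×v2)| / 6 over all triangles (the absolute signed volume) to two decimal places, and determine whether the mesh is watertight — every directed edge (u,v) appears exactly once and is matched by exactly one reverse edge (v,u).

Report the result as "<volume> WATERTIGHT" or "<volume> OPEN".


64.39 WATERTIGHT

Per-triangle v0·(v1×v2)/6:
  t1: +5.1238
  t2: -0.1033
  t3: +1.1837
  t4: +5.1035
  t5: +0.7820
  t6: +4.4931
  t7: +0.8984
  t8: +0.5051
  t9: +0.3941
  t10: +0.5536
  t11: +0.2503
  t12: +1.9687
  t13: +0.4233
  t14: +1.9923
  t15: +0.6192
  t16: +0.8648
  t17: +1.2385
  t18: +0.5008
  t19: +0.7436
  t20: +0.2217
  t21: +0.7282
  t22: +1.9172
  t23: +0.4274
  t24: +1.7048
  t25: +1.4216
  t26: +1.8485
  t27: -1.3803
  t28: +3.0618
  t29: +2.5182
  t30: -0.8032
  t31: -1.1851
  t32: +1.9448
  t33: -0.5303
  t34: +0.6854
  t35: +1.2263
  t36: +0.5947
  t37: -0.0150
  t38: +1.2572
  t39: +0.4175
  t40: +0.8193
  t41: +5.7605
  t42: -1.0075
  t43: +4.9954
  t44: +0.3114
  t45: +5.6901
  t46: +1.7601
  t47: -0.4966
  t48: +2.9591
Σ = +64.3887 → |volume| = 64.39

Directed edges: 144 total, each appears once with its reverse present → watertight.


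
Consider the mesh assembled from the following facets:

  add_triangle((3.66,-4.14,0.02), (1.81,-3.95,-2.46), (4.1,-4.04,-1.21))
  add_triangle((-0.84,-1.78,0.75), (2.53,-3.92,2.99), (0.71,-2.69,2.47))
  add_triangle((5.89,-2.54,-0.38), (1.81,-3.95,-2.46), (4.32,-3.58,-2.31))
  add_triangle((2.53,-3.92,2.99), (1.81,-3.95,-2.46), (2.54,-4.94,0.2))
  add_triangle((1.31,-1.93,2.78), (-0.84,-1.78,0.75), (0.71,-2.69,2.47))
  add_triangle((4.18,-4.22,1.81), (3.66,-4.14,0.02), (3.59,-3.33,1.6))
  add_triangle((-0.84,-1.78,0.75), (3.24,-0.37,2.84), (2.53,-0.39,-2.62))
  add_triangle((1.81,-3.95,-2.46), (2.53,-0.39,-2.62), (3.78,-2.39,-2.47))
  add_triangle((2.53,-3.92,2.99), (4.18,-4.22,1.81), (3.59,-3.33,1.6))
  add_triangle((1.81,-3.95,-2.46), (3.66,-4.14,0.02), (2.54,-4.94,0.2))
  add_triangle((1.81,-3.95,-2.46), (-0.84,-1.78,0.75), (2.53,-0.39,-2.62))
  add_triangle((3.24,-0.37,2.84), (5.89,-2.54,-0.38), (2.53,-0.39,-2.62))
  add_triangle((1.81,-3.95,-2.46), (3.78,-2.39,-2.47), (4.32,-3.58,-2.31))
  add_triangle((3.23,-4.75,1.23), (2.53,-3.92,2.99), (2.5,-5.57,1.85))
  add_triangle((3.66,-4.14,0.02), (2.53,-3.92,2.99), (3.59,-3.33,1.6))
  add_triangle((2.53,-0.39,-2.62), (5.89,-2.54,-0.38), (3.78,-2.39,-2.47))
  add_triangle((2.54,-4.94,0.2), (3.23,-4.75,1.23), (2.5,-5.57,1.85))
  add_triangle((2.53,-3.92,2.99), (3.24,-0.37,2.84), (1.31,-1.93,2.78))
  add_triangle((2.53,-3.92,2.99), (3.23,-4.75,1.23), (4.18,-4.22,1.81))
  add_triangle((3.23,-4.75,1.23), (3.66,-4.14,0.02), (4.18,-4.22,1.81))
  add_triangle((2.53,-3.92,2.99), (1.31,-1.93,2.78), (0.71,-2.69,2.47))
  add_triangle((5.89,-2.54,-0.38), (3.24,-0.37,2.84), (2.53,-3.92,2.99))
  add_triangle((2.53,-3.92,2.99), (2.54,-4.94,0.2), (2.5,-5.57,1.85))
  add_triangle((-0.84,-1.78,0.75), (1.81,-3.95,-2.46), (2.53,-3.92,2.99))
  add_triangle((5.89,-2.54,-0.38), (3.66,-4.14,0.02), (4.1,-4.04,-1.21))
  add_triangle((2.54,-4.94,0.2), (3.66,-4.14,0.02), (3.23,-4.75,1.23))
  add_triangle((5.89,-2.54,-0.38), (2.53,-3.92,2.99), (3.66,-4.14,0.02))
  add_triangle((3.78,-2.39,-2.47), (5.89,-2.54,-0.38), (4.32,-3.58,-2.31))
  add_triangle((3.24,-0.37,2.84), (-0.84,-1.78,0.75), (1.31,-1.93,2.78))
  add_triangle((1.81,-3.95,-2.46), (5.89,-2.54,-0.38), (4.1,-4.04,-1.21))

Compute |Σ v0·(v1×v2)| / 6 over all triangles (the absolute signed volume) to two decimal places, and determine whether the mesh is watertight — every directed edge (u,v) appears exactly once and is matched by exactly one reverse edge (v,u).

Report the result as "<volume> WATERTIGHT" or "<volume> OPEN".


57.18 WATERTIGHT

Per-triangle v0·(v1×v2)/6:
  t1: +2.3309
  t2: +0.9508
  t3: +2.3704
  t4: -0.5946
  t5: +0.2744
  t6: +0.3068
  t7: -4.9817
  t8: +2.6822
  t9: +0.4318
  t10: +3.3300
  t11: -0.2859
  t12: +4.5757
  t13: +1.5893
  t14: +1.9694
  t15: -2.3469
  t16: +3.3647
  t17: +1.3645
  t18: +2.4569
  t19: +2.1258
  t20: +1.5711
  t21: +0.8944
  t22: +11.6471
  t23: -1.5364
  t24: +6.8177
  t25: +2.9488
  t26: +1.4041
  t27: +7.2181
  t28: +2.2370
  t29: -0.2240
  t30: +2.2843
Σ = +57.1766 → |volume| = 57.18

Directed edges: 90 total, each appears once with its reverse present → watertight.


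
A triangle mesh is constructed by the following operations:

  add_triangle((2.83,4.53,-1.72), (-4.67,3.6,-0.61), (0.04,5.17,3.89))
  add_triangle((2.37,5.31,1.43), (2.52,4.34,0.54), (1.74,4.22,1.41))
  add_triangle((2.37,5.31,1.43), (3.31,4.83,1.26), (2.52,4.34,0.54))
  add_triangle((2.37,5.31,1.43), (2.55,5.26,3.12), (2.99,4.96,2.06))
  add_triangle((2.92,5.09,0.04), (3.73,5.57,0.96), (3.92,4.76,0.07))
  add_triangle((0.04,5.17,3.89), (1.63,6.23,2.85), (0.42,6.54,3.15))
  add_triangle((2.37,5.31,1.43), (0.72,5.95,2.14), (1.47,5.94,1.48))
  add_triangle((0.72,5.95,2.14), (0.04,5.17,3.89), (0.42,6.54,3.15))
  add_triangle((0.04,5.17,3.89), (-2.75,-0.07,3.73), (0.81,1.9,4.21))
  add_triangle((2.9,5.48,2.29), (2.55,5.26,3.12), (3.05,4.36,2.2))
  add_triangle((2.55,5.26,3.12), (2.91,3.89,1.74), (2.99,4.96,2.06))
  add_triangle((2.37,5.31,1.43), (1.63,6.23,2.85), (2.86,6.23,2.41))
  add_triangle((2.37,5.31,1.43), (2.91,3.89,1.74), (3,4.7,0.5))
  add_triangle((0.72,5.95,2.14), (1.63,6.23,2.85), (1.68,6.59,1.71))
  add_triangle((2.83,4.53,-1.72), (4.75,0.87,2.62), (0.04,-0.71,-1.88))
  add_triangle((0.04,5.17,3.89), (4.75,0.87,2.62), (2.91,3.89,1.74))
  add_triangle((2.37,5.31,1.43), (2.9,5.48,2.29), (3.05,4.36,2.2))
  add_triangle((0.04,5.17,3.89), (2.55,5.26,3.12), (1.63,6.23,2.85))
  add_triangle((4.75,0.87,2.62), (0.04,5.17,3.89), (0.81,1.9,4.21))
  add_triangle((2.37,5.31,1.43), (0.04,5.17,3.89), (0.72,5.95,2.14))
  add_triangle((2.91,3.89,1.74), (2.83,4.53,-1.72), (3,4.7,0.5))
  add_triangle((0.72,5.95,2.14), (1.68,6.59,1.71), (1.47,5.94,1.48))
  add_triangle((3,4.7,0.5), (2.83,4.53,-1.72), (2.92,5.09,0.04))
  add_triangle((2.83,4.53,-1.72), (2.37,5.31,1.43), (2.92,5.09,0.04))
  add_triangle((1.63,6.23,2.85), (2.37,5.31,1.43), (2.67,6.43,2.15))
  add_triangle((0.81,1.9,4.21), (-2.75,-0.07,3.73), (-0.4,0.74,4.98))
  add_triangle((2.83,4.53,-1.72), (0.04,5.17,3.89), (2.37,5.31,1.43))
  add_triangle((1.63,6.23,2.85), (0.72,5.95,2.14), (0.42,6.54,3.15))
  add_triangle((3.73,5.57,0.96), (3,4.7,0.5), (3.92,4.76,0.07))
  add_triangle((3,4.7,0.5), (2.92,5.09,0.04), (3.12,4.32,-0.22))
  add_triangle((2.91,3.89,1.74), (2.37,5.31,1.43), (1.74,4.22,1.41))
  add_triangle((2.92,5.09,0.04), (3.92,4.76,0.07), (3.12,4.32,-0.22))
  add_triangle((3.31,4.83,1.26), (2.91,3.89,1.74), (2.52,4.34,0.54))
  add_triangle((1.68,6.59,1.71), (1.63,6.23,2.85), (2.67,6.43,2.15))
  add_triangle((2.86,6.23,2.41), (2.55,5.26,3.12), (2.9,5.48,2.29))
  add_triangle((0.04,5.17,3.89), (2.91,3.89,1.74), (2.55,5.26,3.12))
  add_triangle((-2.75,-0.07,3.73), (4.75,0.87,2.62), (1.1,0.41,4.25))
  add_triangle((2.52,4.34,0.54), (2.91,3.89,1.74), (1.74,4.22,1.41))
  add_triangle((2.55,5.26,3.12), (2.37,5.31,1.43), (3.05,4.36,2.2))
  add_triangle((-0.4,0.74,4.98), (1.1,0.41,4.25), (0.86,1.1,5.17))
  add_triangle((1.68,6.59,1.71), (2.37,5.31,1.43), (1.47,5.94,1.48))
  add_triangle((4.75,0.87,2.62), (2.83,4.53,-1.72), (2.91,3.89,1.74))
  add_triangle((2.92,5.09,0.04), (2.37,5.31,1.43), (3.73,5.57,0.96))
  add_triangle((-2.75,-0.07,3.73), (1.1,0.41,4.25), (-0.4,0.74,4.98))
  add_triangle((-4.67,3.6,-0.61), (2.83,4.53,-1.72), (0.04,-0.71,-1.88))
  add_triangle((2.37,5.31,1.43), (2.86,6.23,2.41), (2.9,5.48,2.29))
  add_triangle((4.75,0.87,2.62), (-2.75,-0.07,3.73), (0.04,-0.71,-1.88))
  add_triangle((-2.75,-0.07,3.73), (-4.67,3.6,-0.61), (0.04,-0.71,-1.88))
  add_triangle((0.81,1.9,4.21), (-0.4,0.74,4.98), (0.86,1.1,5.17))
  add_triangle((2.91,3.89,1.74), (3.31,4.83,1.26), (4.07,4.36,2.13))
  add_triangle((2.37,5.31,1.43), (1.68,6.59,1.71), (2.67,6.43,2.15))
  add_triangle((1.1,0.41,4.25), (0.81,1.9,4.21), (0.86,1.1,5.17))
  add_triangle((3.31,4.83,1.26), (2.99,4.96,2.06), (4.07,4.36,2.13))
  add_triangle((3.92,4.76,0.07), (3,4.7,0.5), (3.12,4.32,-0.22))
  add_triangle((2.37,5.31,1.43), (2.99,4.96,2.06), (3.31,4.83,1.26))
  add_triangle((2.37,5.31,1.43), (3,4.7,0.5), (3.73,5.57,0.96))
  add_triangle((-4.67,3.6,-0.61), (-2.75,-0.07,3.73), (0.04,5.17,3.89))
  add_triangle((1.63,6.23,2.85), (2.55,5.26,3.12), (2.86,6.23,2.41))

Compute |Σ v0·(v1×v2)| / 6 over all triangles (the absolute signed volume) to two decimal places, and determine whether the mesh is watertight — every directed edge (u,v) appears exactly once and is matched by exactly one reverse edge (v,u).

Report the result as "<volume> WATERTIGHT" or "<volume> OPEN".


138.63 OPEN

Per-triangle v0·(v1×v2)/6:
  t1: +28.7524
  t2: -0.0613
  t3: +0.6213
  t4: +1.0405
  t5: +0.9096
  t6: +1.8287
  t7: -0.7670
  t8: -0.2845
  t9: +9.1793
  t10: +0.7060
  t11: +0.5008
  t12: +0.8280
  t13: +1.3483
  t14: +1.1068
  t15: +7.9040
  t16: +9.7282
  t17: +0.3832
  t18: +2.8314
  t19: +10.0170
  t20: -3.1998
  t21: +0.6727
  t22: +0.0827
  t23: +0.5432
  t24: +0.7347
  t25: -0.2187
  t26: +1.9971
  t27: +4.1134
  t28: +0.9175
  t29: -0.3135
  t30: -0.3175
  t31: +0.3721
  t32: +0.2740
  t33: -0.1488
  t34: +1.3743
  t35: +0.4091
  t36: -0.4875
  t37: -0.3847
  t38: -1.0622
  t39: -1.4807
  t40: +0.6314
  t41: +0.0659
  t42: +9.1481
  t43: +1.1552
  t44: +1.1974
  t45: +10.9528
  t46: +0.2371
  t47: +2.3266
  t48: +5.3750
  t49: +1.0328
  t50: -0.4366
  t51: +0.4785
  t52: +0.3868
  t53: +0.9942
  t54: -0.3454
  t55: +0.7678
  t56: -0.4118
  t57: +23.1746
  t58: +1.4478
Σ = +138.6281 → |volume| = 138.63

Directed edges: 174 total; 6 unmatched, e.g. (2.91,3.89,1.74)→(2.99,4.96,2.06) → open.


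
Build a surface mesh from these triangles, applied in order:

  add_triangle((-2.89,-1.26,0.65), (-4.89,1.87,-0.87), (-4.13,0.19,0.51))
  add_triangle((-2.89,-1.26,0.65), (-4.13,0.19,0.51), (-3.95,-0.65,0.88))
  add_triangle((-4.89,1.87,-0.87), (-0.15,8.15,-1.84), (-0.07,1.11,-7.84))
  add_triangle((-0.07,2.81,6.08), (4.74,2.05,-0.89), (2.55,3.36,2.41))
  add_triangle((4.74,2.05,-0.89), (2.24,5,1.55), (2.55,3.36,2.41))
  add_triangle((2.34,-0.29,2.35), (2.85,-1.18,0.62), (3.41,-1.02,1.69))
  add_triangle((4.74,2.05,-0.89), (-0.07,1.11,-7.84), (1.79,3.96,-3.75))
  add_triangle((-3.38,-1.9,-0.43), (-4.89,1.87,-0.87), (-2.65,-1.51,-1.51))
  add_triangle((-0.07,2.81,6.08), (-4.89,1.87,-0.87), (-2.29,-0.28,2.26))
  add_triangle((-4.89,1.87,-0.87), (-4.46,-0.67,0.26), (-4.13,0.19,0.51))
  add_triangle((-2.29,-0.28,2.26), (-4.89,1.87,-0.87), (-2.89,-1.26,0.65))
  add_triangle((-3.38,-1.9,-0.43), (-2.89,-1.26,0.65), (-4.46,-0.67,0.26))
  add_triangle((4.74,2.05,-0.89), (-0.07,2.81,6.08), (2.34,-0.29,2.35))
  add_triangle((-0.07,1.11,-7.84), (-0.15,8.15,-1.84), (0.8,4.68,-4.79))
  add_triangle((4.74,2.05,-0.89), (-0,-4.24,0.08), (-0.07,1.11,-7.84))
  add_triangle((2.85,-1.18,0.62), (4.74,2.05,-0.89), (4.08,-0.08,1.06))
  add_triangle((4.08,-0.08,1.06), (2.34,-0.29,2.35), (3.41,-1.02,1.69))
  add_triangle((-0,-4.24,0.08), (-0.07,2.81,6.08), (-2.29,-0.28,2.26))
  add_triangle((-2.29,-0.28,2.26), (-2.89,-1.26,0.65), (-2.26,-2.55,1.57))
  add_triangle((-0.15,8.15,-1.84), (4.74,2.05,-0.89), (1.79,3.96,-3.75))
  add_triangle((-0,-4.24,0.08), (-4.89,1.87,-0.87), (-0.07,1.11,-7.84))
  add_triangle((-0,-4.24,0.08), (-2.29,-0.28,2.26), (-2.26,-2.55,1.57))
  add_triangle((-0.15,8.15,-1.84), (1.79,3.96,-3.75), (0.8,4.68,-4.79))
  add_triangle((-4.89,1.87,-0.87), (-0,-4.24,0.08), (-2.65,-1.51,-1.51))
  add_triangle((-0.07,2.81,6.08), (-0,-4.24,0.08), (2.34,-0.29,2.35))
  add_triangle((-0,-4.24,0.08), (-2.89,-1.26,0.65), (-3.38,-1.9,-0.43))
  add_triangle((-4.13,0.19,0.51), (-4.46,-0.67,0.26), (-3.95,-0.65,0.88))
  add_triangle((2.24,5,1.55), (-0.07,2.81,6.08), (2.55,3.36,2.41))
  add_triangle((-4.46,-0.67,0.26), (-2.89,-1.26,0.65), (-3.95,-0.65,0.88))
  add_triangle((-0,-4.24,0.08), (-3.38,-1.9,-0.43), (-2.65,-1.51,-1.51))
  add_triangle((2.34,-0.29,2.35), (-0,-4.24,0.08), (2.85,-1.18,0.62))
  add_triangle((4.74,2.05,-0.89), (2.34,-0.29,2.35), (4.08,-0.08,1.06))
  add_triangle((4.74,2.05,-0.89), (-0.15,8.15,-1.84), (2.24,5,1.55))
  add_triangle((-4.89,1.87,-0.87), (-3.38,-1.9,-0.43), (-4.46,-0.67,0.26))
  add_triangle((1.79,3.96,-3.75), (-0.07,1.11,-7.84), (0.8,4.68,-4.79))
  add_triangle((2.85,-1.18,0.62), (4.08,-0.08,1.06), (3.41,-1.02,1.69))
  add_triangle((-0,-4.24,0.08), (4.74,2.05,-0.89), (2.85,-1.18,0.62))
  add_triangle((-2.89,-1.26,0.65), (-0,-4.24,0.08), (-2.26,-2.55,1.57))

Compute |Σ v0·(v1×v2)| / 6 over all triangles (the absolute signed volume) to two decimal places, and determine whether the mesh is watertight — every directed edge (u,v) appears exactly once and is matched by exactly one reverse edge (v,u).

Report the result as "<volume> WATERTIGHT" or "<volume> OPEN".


Per-triangle v0·(v1×v2)/6:
  t1: -1.0812
  t2: -0.2083
  t3: +50.0257
  t4: +4.3362
  t5: +5.6860
  t6: +0.0369
  t7: +16.6896
  t8: +3.0546
  t9: +11.7892
  t10: +1.2171
  t11: +4.0452
  t12: +0.8833
  t13: +12.4992
  t14: +9.3865
  t15: +26.2328
  t16: +1.7972
  t17: +0.9956
  t18: +9.8133
  t19: +1.6825
  t20: +17.4535
  t21: +26.9782
  t22: +1.1381
  t23: +6.0095
  t24: -3.7533
  t25: +10.2575
  t26: +2.4472
  t27: +0.4027
  t28: +6.0502
  t29: +0.3786
  t30: +2.8024
  t31: +3.7335
  t32: +2.1864
  t33: +18.7381
  t34: +2.4094
  t35: +5.7589
  t36: +0.6927
  t37: +3.7167
  t38: +2.1080
Σ = +268.3897 → |volume| = 268.39

Directed edges: 114 total; 4 unmatched, e.g. (-4.89,1.87,-0.87)→(-0.15,8.15,-1.84) → open.

268.39 OPEN


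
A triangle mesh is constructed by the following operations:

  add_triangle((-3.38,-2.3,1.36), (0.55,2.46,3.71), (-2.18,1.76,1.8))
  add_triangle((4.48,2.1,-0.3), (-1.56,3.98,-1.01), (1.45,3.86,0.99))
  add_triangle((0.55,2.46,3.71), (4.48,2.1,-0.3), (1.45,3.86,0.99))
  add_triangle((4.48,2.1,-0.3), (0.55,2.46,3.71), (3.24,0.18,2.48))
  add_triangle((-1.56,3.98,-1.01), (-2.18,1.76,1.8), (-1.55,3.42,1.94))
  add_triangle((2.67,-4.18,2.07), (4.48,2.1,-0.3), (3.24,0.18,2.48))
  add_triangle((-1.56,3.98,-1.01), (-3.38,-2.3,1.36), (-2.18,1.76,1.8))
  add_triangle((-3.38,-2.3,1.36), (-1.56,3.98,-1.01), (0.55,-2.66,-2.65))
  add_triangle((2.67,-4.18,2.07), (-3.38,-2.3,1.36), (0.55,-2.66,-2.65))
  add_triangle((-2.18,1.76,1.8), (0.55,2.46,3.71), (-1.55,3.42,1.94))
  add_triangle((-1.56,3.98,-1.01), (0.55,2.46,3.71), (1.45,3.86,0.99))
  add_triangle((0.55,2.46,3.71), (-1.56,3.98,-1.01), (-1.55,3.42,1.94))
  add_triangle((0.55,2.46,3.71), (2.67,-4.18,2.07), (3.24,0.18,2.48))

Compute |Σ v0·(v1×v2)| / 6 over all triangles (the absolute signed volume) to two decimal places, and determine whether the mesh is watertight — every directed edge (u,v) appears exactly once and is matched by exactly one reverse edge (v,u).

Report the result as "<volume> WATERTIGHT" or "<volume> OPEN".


88.17 OPEN

Per-triangle v0·(v1×v2)/6:
  t1: +6.0987
  t2: +6.4706
  t3: +7.1098
  t4: +8.1800
  t5: +2.4633
  t6: +8.6898
  t7: +5.6132
  t8: +9.6970
  t9: +13.5793
  t10: +2.5845
  t11: +6.5404
  t12: +3.4227
  t13: +7.7219
Σ = +88.1711 → |volume| = 88.17

Directed edges: 39 total; 7 unmatched, e.g. (-3.38,-2.3,1.36)→(0.55,2.46,3.71) → open.


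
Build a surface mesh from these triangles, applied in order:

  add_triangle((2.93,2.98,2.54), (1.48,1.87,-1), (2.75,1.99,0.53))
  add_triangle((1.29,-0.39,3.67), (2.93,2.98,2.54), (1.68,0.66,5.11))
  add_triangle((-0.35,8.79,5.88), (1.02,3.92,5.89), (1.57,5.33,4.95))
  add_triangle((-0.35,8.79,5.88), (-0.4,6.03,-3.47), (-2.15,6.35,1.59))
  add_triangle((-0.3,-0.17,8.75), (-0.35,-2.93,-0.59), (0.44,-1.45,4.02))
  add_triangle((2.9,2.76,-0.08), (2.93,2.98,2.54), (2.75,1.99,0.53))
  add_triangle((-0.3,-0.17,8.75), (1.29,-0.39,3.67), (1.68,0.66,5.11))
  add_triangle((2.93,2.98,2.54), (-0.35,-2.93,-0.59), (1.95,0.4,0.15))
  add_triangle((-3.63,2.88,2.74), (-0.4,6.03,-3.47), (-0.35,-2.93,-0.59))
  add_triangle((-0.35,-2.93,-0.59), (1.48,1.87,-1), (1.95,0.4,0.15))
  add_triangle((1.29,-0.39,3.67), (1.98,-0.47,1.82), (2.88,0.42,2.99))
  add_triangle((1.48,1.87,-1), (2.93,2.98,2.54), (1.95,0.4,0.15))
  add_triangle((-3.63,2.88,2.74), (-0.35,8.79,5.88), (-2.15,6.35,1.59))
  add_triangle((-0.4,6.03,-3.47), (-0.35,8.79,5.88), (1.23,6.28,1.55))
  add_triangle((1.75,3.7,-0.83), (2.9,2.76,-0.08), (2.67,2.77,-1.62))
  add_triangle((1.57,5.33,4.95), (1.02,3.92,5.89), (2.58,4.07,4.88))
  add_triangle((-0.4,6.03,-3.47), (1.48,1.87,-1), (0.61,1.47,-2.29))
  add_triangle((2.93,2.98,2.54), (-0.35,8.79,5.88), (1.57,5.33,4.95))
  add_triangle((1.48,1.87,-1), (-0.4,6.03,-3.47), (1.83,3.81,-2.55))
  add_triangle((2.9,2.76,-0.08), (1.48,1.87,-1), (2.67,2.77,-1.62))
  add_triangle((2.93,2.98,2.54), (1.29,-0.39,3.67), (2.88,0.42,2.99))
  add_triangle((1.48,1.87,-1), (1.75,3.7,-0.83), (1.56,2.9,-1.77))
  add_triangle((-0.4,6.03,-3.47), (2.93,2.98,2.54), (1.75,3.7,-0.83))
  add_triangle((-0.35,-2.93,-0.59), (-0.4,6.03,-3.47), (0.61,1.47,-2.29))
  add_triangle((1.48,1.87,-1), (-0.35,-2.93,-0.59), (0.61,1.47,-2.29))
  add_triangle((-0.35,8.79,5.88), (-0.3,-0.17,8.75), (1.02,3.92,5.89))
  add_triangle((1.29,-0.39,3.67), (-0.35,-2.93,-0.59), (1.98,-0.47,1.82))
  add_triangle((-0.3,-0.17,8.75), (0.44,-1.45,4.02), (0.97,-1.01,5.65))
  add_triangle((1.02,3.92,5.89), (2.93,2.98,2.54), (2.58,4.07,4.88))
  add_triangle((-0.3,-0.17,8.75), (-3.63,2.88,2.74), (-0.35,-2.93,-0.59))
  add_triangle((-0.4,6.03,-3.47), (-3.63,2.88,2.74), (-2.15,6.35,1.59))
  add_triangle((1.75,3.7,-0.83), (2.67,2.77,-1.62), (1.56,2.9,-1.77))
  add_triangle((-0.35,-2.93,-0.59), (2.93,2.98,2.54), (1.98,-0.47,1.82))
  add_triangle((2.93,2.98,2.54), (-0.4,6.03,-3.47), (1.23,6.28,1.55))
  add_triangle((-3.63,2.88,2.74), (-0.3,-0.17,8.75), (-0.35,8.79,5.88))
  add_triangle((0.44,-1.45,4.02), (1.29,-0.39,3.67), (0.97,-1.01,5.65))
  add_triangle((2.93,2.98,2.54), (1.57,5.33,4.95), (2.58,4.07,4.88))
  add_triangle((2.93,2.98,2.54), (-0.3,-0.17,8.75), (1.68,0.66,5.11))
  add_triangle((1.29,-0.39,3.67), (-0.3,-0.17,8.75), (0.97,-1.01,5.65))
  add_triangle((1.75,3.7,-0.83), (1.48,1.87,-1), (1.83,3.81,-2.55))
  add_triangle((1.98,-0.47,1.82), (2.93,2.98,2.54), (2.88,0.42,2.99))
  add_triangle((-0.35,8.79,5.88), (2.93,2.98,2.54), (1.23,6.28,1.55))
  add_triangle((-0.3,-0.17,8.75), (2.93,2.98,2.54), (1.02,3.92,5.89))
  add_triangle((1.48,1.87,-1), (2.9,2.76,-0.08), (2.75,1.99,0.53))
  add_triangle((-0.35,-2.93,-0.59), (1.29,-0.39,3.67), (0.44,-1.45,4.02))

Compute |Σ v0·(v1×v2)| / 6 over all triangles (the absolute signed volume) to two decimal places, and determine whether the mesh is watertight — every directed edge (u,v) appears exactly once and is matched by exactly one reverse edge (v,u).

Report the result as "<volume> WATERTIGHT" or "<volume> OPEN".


Per-triangle v0·(v1×v2)/6:
  t1: -1.2298
  t2: +1.7300
  t3: +6.1465
  t4: +20.2328
  t5: +3.2194
  t6: +0.8506
  t7: +2.4300
  t8: +1.7147
  t9: +10.2722
  t10: +1.3213
  t11: +0.9142
  t12: +2.0395
  t13: +15.9483
  t14: +16.8912
  t15: +1.4341
  t16: +2.8915
  t17: +2.3821
  t18: +4.7567
  t19: -0.7356
  t20: -0.2388
  t21: +2.7166
  t22: -0.3437
  t23: +4.4490
  t24: +2.4084
  t25: +1.2949
  t26: +16.7405
  t27: +2.4775
  t28: +1.5696
  t29: -0.1864
  t30: +16.7521
  t31: +10.4846
  t32: +0.8228
  t33: +0.4778
  t34: +9.1906
  t35: +45.2821
  t36: +0.3918
  t37: +2.2848
  t38: +4.8551
  t39: +1.3179
  t40: +0.6126
  t41: +0.4715
  t42: +13.0250
  t43: +12.3529
  t44: +0.1557
  t45: +1.6919
Σ = +244.2665 → |volume| = 244.27

Directed edges: 135 total; 9 unmatched, e.g. (2.9,2.76,-0.08)→(2.93,2.98,2.54) → open.

244.27 OPEN


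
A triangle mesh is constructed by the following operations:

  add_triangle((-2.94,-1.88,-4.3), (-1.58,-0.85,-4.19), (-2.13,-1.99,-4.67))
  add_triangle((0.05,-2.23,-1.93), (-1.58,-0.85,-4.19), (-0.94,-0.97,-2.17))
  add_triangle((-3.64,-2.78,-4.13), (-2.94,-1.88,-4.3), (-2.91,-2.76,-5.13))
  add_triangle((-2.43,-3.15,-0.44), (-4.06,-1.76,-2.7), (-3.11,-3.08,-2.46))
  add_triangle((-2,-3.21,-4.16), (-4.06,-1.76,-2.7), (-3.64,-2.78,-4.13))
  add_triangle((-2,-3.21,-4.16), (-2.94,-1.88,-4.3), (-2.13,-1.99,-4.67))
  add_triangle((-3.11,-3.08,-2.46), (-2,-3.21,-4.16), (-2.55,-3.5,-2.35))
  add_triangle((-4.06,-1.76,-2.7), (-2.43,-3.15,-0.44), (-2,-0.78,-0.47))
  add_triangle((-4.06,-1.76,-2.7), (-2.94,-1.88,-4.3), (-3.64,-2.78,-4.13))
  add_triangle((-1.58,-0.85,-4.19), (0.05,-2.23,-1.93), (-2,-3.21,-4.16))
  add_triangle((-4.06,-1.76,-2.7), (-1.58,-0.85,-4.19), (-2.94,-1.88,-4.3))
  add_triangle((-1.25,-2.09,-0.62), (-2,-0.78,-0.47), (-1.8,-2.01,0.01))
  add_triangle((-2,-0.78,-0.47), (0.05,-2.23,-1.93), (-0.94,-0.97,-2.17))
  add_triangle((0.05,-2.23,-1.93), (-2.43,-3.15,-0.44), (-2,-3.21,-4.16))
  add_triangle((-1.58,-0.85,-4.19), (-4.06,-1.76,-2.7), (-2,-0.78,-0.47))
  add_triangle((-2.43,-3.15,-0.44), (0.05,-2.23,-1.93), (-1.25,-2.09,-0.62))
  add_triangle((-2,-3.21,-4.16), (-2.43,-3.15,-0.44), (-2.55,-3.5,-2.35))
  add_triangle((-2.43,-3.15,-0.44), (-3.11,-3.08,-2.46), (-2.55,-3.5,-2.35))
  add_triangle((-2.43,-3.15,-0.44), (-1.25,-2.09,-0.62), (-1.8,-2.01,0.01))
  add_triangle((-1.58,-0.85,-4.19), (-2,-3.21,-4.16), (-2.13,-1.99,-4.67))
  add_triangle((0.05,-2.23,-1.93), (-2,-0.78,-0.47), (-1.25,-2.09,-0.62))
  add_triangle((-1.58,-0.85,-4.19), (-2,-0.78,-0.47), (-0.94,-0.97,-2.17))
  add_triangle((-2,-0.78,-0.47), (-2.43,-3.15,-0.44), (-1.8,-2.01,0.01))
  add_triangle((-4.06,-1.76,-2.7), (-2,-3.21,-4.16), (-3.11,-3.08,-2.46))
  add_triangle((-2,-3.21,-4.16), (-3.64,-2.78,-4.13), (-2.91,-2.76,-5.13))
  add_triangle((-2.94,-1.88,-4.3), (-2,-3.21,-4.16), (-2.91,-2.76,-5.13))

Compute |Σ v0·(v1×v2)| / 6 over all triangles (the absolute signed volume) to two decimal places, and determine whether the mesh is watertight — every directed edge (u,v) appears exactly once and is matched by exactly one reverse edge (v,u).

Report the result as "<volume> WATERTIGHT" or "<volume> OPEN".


16.42 WATERTIGHT

Per-triangle v0·(v1×v2)/6:
  t1: +0.7004
  t2: -0.4440
  t3: +0.7197
  t4: +1.9339
  t5: +0.4081
  t6: +1.0911
  t7: +1.0902
  t8: +1.2894
  t9: +1.2069
  t10: +1.8389
  t11: +1.0243
  t12: -0.3735
  t13: -1.0709
  t14: +3.0449
  t15: +0.0887
  t16: +0.0029
  t17: +0.1731
  t18: +0.8770
  t19: +0.0123
  t20: +0.2957
  t21: -0.7926
  t22: -0.6162
  t23: +0.2607
  t24: +2.6952
  t25: +1.2496
  t26: -0.2828
Σ = +16.4230 → |volume| = 16.42

Directed edges: 78 total, each appears once with its reverse present → watertight.


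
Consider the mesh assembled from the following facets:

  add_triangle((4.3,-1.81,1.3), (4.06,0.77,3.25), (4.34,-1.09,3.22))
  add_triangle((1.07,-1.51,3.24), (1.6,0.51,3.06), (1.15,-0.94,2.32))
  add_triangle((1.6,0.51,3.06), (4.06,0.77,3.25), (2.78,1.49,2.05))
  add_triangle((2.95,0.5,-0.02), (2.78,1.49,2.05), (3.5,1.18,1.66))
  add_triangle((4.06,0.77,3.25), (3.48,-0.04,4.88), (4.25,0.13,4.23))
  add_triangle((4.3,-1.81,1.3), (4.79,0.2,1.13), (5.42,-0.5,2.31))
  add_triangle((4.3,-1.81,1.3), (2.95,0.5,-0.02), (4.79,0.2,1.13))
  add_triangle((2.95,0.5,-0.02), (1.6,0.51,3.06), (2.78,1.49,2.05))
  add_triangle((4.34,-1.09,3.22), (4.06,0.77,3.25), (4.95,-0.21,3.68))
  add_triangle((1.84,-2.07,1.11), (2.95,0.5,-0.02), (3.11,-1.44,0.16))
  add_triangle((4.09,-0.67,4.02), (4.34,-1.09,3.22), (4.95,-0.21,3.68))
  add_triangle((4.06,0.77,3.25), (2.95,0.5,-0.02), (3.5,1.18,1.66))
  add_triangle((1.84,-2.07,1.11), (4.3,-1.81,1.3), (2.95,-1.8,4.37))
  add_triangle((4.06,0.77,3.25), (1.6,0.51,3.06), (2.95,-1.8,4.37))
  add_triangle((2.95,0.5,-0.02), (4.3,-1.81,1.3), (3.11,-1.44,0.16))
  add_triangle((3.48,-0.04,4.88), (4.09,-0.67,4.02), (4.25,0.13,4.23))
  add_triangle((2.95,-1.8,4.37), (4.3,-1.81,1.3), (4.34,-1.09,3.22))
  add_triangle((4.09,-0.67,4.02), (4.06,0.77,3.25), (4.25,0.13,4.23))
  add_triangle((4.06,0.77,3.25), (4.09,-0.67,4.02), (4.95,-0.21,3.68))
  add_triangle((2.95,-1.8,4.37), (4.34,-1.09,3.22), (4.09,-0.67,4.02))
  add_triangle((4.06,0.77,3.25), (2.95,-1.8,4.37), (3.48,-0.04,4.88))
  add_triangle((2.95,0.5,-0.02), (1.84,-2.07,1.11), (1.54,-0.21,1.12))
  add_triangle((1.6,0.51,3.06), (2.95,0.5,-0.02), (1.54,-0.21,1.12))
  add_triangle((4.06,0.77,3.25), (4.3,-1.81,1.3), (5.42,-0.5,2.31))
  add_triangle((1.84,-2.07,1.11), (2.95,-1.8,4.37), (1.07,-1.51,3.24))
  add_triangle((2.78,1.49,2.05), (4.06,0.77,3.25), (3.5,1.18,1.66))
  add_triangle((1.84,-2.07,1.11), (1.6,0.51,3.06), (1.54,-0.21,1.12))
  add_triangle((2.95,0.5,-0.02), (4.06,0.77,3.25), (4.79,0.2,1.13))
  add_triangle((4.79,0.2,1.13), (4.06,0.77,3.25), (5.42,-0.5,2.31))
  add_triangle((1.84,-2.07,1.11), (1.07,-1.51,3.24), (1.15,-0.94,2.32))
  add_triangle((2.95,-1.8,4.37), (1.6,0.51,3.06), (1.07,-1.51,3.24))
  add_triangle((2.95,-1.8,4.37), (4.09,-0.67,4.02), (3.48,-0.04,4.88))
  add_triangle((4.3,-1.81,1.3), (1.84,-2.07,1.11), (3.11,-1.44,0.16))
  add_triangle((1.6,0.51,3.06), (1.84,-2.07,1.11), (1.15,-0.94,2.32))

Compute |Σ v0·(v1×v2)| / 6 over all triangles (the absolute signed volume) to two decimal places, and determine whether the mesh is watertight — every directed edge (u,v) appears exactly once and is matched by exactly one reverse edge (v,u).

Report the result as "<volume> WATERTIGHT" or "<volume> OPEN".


22.99 WATERTIGHT

Per-triangle v0·(v1×v2)/6:
  t1: +2.3215
  t2: -0.3563
  t3: +1.1836
  t4: +0.2465
  t5: +0.5659
  t6: +1.4726
  t7: +1.0512
  t8: -1.2953
  t9: -0.1681
  t10: -0.8736
  t11: +0.7346
  t12: +0.8778
  t13: +3.0077
  t14: +3.1214
  t15: +1.0595
  t16: +0.8030
  t17: +2.6000
  t18: +0.4686
  t19: +0.8562
  t20: +1.3186
  t21: -2.3923
  t22: -1.0639
  t23: -0.8439
  t24: +1.3894
  t25: +1.4517
  t26: +0.6825
  t27: -0.8428
  t28: +1.0328
  t29: +1.8235
  t30: -0.4342
  t31: +1.5001
  t32: +1.8414
  t33: +0.7763
  t34: -0.9248
Σ = +22.9913 → |volume| = 22.99

Directed edges: 102 total, each appears once with its reverse present → watertight.


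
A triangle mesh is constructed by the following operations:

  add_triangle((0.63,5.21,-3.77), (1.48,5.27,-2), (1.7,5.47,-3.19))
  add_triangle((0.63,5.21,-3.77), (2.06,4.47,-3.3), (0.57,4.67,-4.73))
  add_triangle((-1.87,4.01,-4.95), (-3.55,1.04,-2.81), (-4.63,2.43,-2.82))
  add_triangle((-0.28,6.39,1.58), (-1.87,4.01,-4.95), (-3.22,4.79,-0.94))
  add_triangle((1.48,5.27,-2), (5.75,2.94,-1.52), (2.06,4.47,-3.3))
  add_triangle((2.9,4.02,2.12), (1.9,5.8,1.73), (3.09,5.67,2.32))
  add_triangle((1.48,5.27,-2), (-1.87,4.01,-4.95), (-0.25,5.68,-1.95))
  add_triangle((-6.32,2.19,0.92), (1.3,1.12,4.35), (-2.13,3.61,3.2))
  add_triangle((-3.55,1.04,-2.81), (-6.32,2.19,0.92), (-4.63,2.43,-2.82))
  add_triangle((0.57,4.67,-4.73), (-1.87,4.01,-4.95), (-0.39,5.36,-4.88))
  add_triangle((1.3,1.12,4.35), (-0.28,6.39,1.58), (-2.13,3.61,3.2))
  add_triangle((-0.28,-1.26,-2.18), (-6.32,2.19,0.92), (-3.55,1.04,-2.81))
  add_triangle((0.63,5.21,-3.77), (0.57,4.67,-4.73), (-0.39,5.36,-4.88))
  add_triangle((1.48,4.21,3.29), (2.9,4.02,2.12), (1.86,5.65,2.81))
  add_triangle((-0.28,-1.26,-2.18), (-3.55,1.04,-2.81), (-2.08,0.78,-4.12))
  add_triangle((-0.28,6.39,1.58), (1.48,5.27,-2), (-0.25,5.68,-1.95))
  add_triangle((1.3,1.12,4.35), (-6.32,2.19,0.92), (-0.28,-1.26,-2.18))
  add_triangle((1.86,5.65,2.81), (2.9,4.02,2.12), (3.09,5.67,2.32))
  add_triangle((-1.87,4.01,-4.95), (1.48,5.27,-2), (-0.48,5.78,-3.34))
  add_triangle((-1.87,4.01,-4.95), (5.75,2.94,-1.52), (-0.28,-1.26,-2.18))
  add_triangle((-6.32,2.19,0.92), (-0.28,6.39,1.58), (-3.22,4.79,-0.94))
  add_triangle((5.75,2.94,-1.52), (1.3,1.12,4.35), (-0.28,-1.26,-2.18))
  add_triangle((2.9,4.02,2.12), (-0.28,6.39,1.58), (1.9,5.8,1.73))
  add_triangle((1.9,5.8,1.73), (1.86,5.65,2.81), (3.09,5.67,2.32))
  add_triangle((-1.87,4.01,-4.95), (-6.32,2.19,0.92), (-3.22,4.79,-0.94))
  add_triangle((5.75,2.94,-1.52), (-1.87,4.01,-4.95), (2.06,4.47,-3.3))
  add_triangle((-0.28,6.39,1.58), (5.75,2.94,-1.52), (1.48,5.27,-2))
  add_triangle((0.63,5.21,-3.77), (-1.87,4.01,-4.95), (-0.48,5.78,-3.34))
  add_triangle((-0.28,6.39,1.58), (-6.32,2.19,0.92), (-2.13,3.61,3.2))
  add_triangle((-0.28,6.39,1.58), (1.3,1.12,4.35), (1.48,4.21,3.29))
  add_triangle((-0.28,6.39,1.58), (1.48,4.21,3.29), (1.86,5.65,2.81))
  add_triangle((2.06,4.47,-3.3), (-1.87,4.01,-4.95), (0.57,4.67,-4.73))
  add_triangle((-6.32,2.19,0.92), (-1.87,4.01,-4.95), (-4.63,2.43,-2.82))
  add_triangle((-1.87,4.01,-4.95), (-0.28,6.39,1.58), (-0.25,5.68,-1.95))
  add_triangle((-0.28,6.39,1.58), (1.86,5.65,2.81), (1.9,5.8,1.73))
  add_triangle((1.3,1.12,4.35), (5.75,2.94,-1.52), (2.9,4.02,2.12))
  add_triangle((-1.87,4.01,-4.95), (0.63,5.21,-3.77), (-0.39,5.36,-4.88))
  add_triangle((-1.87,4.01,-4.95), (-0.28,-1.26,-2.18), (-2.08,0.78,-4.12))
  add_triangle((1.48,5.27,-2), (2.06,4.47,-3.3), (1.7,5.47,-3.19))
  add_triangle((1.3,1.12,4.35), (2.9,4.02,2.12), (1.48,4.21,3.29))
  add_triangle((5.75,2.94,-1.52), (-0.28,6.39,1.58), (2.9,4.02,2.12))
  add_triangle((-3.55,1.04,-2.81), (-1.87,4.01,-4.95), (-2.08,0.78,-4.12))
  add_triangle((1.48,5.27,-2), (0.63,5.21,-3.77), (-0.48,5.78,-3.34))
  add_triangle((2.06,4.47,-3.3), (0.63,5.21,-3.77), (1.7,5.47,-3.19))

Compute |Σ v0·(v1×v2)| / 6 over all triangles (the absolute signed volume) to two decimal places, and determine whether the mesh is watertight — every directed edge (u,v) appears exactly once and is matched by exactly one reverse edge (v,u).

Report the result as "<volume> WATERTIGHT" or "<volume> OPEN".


Per-triangle v0·(v1×v2)/6:
  t1: +1.0733
  t2: +1.7819
  t3: +3.9348
  t4: +15.2139
  t5: +6.6502
  t6: -0.1351
  t7: +6.0969
  t8: +8.9510
  t9: +3.5929
  t10: +1.7301
  t11: +11.8685
  t12: +4.3105
  t13: +1.2222
  t14: +1.7652
  t15: +2.1618
  t16: +6.1162
  t17: +2.8147
  t18: +0.8813
  t19: -3.3160
  t20: +16.5544
  t21: +15.2951
  t22: +4.0401
  t23: -1.6139
  t24: +1.3346
  t25: +15.2221
  t26: +4.7129
  t27: +16.5861
  t28: +3.8196
  t29: +14.4999
  t30: +3.9889
  t31: +2.5434
  t32: -1.2068
  t33: +7.8318
  t34: +6.0458
  t35: +2.5775
  t36: +10.1531
  t37: +0.2013
  t38: +2.4540
  t39: +0.5566
  t40: +4.2746
  t41: +14.4111
  t42: +4.7167
  t43: +2.4729
  t44: +1.0725
Σ = +229.2584 → |volume| = 229.26

Directed edges: 132 total, each appears once with its reverse present → watertight.

229.26 WATERTIGHT


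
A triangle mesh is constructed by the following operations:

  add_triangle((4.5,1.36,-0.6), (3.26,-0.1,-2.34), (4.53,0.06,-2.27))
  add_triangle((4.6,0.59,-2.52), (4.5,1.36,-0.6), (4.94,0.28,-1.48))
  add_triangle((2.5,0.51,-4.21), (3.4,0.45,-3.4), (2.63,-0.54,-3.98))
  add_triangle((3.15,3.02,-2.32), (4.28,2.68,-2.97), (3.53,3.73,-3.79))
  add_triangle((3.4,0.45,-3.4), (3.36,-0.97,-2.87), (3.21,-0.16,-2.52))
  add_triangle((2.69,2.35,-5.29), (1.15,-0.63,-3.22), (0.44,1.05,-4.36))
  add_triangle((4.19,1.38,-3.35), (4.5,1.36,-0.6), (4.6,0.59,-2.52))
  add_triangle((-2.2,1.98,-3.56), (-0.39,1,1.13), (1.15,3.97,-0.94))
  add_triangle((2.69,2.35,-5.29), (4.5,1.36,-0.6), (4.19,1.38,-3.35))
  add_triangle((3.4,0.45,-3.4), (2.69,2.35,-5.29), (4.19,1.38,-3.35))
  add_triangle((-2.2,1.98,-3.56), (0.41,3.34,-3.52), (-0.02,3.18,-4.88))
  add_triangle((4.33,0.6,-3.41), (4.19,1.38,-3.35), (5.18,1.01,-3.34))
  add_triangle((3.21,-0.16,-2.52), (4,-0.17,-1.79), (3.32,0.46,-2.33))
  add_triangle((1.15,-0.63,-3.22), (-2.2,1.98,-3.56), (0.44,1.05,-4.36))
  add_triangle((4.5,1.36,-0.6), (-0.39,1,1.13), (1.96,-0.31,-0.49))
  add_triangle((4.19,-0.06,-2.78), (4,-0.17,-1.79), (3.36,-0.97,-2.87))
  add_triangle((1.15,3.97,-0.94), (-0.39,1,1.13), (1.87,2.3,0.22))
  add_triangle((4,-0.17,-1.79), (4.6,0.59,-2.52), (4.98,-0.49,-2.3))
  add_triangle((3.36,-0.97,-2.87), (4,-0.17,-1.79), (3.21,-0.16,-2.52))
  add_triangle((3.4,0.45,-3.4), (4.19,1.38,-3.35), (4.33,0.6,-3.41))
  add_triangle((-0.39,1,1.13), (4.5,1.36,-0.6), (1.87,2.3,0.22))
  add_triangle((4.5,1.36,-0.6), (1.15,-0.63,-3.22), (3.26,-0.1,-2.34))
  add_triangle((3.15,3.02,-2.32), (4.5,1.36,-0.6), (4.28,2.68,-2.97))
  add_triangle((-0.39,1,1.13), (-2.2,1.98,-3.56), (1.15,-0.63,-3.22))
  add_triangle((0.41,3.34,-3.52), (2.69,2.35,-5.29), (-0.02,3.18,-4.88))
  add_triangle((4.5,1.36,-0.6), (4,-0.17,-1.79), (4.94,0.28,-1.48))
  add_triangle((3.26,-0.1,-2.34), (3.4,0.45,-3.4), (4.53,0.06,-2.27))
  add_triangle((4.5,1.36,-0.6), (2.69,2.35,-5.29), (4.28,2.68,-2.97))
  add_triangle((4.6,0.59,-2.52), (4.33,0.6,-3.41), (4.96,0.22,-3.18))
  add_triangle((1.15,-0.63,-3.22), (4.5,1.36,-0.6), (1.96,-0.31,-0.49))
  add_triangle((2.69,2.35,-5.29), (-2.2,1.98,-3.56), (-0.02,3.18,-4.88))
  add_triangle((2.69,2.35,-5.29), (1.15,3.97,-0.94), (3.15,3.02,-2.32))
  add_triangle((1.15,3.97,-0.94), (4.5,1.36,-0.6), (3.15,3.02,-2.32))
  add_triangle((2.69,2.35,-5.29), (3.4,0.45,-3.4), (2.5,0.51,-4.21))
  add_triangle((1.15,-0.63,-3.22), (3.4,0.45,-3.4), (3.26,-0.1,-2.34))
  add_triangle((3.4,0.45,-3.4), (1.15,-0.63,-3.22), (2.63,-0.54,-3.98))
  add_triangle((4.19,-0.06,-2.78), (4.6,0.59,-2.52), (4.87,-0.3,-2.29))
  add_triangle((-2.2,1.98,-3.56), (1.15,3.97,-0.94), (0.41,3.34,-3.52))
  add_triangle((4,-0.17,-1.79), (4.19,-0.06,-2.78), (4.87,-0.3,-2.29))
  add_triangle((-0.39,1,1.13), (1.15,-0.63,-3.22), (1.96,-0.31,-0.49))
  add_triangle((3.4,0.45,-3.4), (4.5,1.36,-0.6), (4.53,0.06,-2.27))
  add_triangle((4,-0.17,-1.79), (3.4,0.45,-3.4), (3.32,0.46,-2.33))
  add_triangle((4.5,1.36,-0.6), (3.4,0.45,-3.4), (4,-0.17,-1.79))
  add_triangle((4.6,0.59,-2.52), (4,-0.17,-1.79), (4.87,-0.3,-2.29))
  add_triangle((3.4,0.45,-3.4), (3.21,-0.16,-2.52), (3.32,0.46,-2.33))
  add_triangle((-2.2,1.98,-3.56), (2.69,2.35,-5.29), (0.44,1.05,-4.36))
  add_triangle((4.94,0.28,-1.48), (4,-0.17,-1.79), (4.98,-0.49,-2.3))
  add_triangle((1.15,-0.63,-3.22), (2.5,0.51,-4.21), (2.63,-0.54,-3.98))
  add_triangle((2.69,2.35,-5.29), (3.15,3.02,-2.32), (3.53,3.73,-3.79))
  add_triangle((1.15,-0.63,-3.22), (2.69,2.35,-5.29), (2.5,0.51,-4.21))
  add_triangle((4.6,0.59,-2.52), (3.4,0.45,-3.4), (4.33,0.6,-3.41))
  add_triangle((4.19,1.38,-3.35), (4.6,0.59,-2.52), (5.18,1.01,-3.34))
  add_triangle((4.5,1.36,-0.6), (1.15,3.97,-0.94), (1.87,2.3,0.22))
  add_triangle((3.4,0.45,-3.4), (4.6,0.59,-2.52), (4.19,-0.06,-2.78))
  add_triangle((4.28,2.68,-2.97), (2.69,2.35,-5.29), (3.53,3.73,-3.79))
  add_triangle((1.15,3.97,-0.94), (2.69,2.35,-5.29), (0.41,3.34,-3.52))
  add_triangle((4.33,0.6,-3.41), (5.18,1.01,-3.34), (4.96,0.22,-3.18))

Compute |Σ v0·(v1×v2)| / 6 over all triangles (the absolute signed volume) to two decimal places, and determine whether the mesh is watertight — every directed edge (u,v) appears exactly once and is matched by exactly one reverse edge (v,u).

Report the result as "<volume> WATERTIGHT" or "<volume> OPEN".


Per-triangle v0·(v1×v2)/6:
  t1: -0.5146
  t2: +1.2416
  t3: +0.9976
  t4: +0.8563
  t5: -0.3908
  t6: +2.8472
  t7: +1.8378
  t8: +3.8984
  t9: +2.7973
  t10: +2.1653
  t11: +1.7423
  t12: +0.4372
  t13: -0.4475
  t14: +1.9407
  t15: +0.5378
  t16: +0.6066
  t17: +1.4325
  t18: -0.1231
  t19: -0.5761
  t20: +0.4175
  t21: +1.0091
  t22: -1.0991
  t23: +1.7456
  t24: -1.4706
  t25: +2.6862
  t26: -0.2938
  t27: +0.3993
  t28: +2.3621
  t29: -0.3470
  t30: +1.9078
  t31: +2.6997
  t32: +4.9923
  t33: +3.9419
  t34: +1.6683
  t35: +1.0312
  t36: -0.4433
  t37: +0.5166
  t38: +3.8682
  t39: -0.0648
  t40: -0.7477
  t41: +2.1714
  t42: +0.4182
  t43: -2.5030
  t44: +0.0866
  t45: -0.3362
  t46: +3.7601
  t47: -0.1122
  t48: +0.7374
  t49: -0.7436
  t50: +1.2370
  t51: +0.0415
  t52: +0.0450
  t53: +2.2987
  t54: +0.7093
  t55: +3.0745
  t56: +5.3745
  t57: +0.4025
Σ = +62.7275 → |volume| = 62.73

Directed edges: 171 total; 9 unmatched, e.g. (4.94,0.28,-1.48)→(4.6,0.59,-2.52) → open.

62.73 OPEN
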